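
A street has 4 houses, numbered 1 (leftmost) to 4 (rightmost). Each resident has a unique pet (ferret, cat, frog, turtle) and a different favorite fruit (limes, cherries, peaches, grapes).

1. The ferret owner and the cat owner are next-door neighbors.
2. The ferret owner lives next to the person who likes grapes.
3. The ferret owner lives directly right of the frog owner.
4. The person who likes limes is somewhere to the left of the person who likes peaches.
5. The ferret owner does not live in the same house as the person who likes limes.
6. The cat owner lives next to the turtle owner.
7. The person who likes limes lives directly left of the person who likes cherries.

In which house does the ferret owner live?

The ferret owner is narrowed to house 2 or 3 or 4; consider each.
Placing it in house 3 and house 4 leads to a contradiction, so it's in house 2.
Clue 3 places the frog owner in house 1.
The only pet still possible for house 3 is cat.
House 4's pet must be turtle (nothing else left).
The person who likes cherries is narrowed to house 2 or 4; consider each.
Placing it in house 4 leads to a contradiction, so it's in house 2.
Clue 7 places the person who likes limes in house 1.
So house 3 gets grapes for favorite fruit.
That leaves peaches as the favorite fruit for house 4.
So: house 1 = frog/limes, house 2 = ferret/cherries, house 3 = cat/grapes, house 4 = turtle/peaches.

2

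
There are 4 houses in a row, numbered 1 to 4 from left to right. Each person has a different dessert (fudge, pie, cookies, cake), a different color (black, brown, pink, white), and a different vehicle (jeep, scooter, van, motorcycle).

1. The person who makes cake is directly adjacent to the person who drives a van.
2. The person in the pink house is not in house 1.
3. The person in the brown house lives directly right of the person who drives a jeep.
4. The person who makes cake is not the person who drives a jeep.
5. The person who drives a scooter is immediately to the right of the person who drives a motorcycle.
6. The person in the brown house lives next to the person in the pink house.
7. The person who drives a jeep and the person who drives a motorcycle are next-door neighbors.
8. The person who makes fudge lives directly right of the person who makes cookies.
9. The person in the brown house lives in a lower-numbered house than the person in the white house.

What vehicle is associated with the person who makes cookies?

So house 1 gets black for color.
The person in the brown house is narrowed to house 2 or 3; consider each.
Placing it in house 3 leads to a contradiction, so it's in house 2.
Clue 3 places the person who drives a jeep in house 1.
Clue 6: the person in the pink house is in house 3.
The person who drives a motorcycle is in house 2 (clue 7).
House 4's color must be white (nothing else left).
By clue 5, the person who drives a scooter is in house 3.
The only vehicle still possible for house 4 is van.
Clue 1: the person who makes cake is in house 3.
By clue 8, the person who makes fudge is in house 2.
By clue 8, the person who makes cookies is in house 1.
House 4 dessert: only pie fits.
So: house 1 = cookies/black/jeep, house 2 = fudge/brown/motorcycle, house 3 = cake/pink/scooter, house 4 = pie/white/van.

jeep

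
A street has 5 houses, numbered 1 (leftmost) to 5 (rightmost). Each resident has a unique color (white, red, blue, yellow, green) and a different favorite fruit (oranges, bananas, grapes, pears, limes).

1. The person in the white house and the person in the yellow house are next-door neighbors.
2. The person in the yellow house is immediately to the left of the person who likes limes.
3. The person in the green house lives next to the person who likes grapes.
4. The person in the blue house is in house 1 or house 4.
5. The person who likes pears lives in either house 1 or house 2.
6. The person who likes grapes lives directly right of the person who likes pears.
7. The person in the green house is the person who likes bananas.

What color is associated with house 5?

white

The person in the blue house is narrowed to house 1 or 4; consider each.
Placing it in house 4 leads to a contradiction, so it's in house 1.
The person who likes grapes is narrowed to house 2 or 3; consider each.
Placing it in house 3 leads to a contradiction, so it's in house 2.
Clue 3: the person in the green house is in house 3.
From clue 6, the person who likes pears must be in house 1.
By clue 7, the person who likes bananas is in house 3.
By clue 1, the person in the white house is in house 5.
The person in the yellow house is in house 4 (clue 1).
By clue 2, the person who likes limes is in house 5.
So house 2 gets red for color.
So house 4 gets oranges for favorite fruit.
So: house 1 = blue/pears, house 2 = red/grapes, house 3 = green/bananas, house 4 = yellow/oranges, house 5 = white/limes.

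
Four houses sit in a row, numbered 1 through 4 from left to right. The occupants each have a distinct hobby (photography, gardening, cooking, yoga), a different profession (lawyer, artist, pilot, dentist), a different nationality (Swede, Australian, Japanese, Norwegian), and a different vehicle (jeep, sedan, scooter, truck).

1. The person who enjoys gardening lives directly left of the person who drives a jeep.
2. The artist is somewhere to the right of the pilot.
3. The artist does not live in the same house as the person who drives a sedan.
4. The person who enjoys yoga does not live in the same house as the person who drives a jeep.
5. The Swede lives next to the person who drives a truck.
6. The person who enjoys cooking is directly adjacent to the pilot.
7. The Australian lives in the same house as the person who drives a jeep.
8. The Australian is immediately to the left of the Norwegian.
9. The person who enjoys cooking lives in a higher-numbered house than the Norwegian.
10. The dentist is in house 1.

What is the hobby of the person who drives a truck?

Clue 9 places the person who enjoys cooking in house 4.
From clue 9, the Norwegian must be in house 3.
By clue 10, the dentist is in house 1.
Clue 6: the pilot is in house 3.
By clue 7, the person who drives a jeep is in house 2.
House 2 profession: only lawyer fits.
The only profession still possible for house 4 is artist.
That leaves Australian as the nationality for house 2.
Clue 1 places the person who enjoys gardening in house 1.
From clue 5, the Swede must be in house 4.
The person who drives a truck is in house 3 (clue 5).
That leaves photography as the hobby for house 2.
That leaves yoga as the hobby for house 3.
So house 1 gets Japanese for nationality.
So house 4 gets scooter for vehicle.
House 1's vehicle must be sedan (nothing else left).
So: house 1 = gardening/dentist/Japanese/sedan, house 2 = photography/lawyer/Australian/jeep, house 3 = yoga/pilot/Norwegian/truck, house 4 = cooking/artist/Swede/scooter.

yoga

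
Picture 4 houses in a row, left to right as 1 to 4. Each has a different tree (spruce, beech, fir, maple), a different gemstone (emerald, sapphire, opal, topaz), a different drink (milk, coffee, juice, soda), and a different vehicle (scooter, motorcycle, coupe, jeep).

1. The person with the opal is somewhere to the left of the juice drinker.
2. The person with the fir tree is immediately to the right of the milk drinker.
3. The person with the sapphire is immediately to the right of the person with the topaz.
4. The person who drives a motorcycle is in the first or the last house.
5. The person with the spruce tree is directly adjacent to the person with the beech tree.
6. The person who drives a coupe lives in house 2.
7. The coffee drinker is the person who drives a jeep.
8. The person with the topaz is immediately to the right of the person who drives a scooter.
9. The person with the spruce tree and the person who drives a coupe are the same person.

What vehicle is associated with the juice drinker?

motorcycle

From clue 6, the person who drives a coupe must be in house 2.
By clue 9, the person with the spruce tree is in house 2.
The only vehicle still possible for house 3 is jeep.
House 4 vehicle: only motorcycle fits.
From clue 7, the coffee drinker must be in house 3.
Clue 8: the person with the topaz is in house 2.
That leaves soda as the drink for house 1.
House 4 drink: only juice fits.
House 1 vehicle: only scooter fits.
Clue 2: the person with the fir tree is in house 3.
From clue 3, the person with the sapphire must be in house 3.
That leaves maple as the tree for house 4.
So house 1 gets opal for gemstone.
House 4's gemstone must be emerald (nothing else left).
So house 2 gets milk for drink.
House 1 tree: only beech fits.
So: house 1 = beech/opal/soda/scooter, house 2 = spruce/topaz/milk/coupe, house 3 = fir/sapphire/coffee/jeep, house 4 = maple/emerald/juice/motorcycle.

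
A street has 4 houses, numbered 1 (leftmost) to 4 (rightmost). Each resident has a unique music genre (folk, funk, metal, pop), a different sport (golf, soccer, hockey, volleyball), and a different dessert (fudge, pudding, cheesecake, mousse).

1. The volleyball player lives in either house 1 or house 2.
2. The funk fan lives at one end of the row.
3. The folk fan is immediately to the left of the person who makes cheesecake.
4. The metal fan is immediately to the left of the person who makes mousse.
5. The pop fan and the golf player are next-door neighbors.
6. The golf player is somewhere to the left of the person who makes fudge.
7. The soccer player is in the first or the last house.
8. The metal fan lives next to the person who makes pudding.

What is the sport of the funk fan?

soccer

That leaves pudding as the dessert for house 1.
Clue 8: the metal fan is in house 2.
The person who makes mousse is in house 3 (clue 4).
So house 2 gets cheesecake for dessert.
So house 4 gets fudge for dessert.
The folk fan is in house 1 (clue 3).
The only music genre still possible for house 3 is pop.
That leaves funk as the music genre for house 4.
By clue 5, the golf player is in house 2.
That leaves volleyball as the sport for house 1.
House 3 sport: only hockey fits.
House 4 sport: only soccer fits.
So: house 1 = folk/volleyball/pudding, house 2 = metal/golf/cheesecake, house 3 = pop/hockey/mousse, house 4 = funk/soccer/fudge.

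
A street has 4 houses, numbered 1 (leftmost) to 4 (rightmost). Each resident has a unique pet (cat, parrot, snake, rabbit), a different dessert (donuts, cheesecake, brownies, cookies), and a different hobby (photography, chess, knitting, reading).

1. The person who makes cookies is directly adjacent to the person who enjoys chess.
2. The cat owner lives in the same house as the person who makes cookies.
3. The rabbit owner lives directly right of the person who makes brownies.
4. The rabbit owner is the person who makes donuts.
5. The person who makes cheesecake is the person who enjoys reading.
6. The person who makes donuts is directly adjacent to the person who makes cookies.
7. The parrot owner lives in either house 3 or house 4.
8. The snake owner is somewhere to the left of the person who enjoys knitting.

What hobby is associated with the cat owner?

knitting

The parrot owner is narrowed to house 3 or 4; consider each.
Placing it in house 3 leads to a contradiction, so it's in house 4.
So house 4 gets cheesecake for dessert.
Clue 5: the person who enjoys reading is in house 4.
The rabbit owner is narrowed to house 2 or 3; consider each.
Placing it in house 3 leads to a contradiction, so it's in house 2.
From clue 3, the person who makes brownies must be in house 1.
The person who makes donuts is in house 2 (clue 4).
House 3's pet must be cat (nothing else left).
That leaves cookies as the dessert for house 3.
By clue 1, the person who enjoys chess is in house 2.
So house 1 gets snake for pet.
So house 1 gets photography for hobby.
House 3 hobby: only knitting fits.
So: house 1 = snake/brownies/photography, house 2 = rabbit/donuts/chess, house 3 = cat/cookies/knitting, house 4 = parrot/cheesecake/reading.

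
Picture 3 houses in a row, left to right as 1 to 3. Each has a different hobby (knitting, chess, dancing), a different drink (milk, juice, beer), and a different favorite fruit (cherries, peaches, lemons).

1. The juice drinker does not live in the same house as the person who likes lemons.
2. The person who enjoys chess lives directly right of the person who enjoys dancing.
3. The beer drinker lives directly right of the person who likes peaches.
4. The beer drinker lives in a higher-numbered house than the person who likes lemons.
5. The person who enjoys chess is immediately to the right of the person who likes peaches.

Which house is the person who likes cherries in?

3

House 3's favorite fruit must be cherries (nothing else left).
The person who enjoys chess is narrowed to house 2 or 3; consider each.
Placing it in house 2 leads to a contradiction, so it's in house 3.
Clue 2: the person who enjoys dancing is in house 2.
The person who likes peaches is in house 2 (clue 5).
The only hobby still possible for house 1 is knitting.
House 1's favorite fruit must be lemons (nothing else left).
Clue 3: the beer drinker is in house 3.
So house 1 gets milk for drink.
So house 2 gets juice for drink.
So: house 1 = knitting/milk/lemons, house 2 = dancing/juice/peaches, house 3 = chess/beer/cherries.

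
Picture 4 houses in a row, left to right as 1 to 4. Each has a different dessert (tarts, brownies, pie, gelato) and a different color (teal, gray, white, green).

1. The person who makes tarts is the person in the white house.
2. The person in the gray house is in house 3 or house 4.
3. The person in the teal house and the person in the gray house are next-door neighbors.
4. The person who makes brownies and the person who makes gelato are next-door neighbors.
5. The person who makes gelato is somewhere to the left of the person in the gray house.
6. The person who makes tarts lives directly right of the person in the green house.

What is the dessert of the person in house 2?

tarts

The only color still possible for house 1 is green.
Clue 6: the person who makes tarts is in house 2.
Clue 1: the person in the white house is in house 2.
From clue 4, the person who makes brownies must be in house 4.
From clue 4, the person who makes gelato must be in house 3.
The person in the gray house is in house 4 (clue 5).
The only dessert still possible for house 1 is pie.
House 3 color: only teal fits.
So: house 1 = pie/green, house 2 = tarts/white, house 3 = gelato/teal, house 4 = brownies/gray.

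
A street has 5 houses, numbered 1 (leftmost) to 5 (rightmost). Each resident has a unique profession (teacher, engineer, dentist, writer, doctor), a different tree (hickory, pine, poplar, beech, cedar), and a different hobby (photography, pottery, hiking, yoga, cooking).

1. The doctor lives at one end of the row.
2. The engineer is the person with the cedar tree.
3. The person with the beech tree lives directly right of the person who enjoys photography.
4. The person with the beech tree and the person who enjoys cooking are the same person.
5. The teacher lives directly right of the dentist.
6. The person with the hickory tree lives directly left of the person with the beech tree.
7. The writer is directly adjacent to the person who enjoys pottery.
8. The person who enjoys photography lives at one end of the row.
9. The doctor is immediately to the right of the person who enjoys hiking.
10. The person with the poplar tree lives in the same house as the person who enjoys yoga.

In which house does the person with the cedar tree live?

The person who enjoys photography is in house 1 (clue 8).
The doctor is in house 5 (clue 9).
Clue 9: the person who enjoys hiking is in house 4.
The person with the beech tree is in house 2 (clue 3).
Clue 4: the person who enjoys cooking is in house 2.
From clue 6, the person with the hickory tree must be in house 1.
House 1's profession must be dentist (nothing else left).
By clue 5, the teacher is in house 2.
House 3's profession must be engineer (nothing else left).
So house 4 gets writer for profession.
By clue 2, the person with the cedar tree is in house 3.
House 4 tree: only pine fits.
The only tree still possible for house 5 is poplar.
By clue 10, the person who enjoys yoga is in house 5.
House 3's hobby must be pottery (nothing else left).
So: house 1 = dentist/hickory/photography, house 2 = teacher/beech/cooking, house 3 = engineer/cedar/pottery, house 4 = writer/pine/hiking, house 5 = doctor/poplar/yoga.

3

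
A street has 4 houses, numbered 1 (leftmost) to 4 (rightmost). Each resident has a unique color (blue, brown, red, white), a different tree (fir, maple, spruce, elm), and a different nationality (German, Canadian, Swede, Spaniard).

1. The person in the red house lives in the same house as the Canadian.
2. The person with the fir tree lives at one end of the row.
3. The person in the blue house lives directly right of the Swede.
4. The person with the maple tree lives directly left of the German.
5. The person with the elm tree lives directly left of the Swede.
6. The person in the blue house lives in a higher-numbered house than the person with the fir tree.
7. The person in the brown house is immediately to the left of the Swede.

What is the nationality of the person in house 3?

Swede

By clue 6, the person with the fir tree is in house 1.
House 2's tree must be elm (nothing else left).
House 4's tree must be spruce (nothing else left).
The German is in house 4 (clue 4).
By clue 5, the Swede is in house 3.
By clue 7, the person in the brown house is in house 2.
House 3 tree: only maple fits.
By clue 1, the person in the red house is in house 1.
Clue 1: the Canadian is in house 1.
From clue 3, the person in the blue house must be in house 4.
So house 3 gets white for color.
That leaves Spaniard as the nationality for house 2.
So: house 1 = red/fir/Canadian, house 2 = brown/elm/Spaniard, house 3 = white/maple/Swede, house 4 = blue/spruce/German.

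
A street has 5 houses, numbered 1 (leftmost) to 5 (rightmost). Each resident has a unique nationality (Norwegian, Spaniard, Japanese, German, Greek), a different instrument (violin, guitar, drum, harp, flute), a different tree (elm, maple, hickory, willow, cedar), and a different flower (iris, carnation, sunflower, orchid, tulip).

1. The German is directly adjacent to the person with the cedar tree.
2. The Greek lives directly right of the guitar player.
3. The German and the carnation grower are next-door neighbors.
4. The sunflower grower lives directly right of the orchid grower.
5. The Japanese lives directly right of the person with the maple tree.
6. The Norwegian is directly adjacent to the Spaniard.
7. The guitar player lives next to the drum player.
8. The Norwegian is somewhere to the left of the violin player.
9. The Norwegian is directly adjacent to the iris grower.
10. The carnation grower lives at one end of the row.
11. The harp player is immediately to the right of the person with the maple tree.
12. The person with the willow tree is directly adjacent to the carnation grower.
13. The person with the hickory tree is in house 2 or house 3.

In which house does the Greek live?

The German is narrowed to house 2 or 4; consider each.
Placing it in house 2 leads to a contradiction, so it's in house 4.
The carnation grower is in house 5 (clue 3).
The person with the willow tree is in house 4 (clue 12).
So house 5 gets Greek for nationality.
Clue 2: the guitar player is in house 4.
House 1 instrument: only flute fits.
The Japanese is narrowed to house 2 or 3; consider each.
Placing it in house 2 leads to a contradiction, so it's in house 3.
Clue 5 places the person with the maple tree in house 2.
From clue 11, the harp player must be in house 3.
The only instrument still possible for house 2 is violin.
So house 5 gets drum for instrument.
So house 1 gets elm for tree.
That leaves hickory as the tree for house 3.
House 5 tree: only cedar fits.
The Norwegian is in house 1 (clue 8).
The iris grower is in house 2 (clue 9).
The only nationality still possible for house 2 is Spaniard.
From clue 4, the sunflower grower must be in house 4.
Clue 4: the orchid grower is in house 3.
So house 1 gets tulip for flower.
So: house 1 = Norwegian/flute/elm/tulip, house 2 = Spaniard/violin/maple/iris, house 3 = Japanese/harp/hickory/orchid, house 4 = German/guitar/willow/sunflower, house 5 = Greek/drum/cedar/carnation.

5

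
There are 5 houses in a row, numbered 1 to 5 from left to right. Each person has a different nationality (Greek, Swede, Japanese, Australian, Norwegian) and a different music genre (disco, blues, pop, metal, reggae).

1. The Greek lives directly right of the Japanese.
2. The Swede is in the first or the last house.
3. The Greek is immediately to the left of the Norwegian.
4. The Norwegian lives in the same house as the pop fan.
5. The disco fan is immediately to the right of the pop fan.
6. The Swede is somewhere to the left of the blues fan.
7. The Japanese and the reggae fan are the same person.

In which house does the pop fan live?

Clue 6: the Swede is in house 1.
From clue 4, the Norwegian must be in house 4.
Clue 4: the pop fan is in house 4.
Clue 5: the disco fan is in house 5.
House 5 nationality: only Australian fits.
So house 1 gets metal for music genre.
By clue 1, the Japanese is in house 2.
Clue 7 places the reggae fan in house 2.
So house 3 gets Greek for nationality.
So house 3 gets blues for music genre.
So: house 1 = Swede/metal, house 2 = Japanese/reggae, house 3 = Greek/blues, house 4 = Norwegian/pop, house 5 = Australian/disco.

4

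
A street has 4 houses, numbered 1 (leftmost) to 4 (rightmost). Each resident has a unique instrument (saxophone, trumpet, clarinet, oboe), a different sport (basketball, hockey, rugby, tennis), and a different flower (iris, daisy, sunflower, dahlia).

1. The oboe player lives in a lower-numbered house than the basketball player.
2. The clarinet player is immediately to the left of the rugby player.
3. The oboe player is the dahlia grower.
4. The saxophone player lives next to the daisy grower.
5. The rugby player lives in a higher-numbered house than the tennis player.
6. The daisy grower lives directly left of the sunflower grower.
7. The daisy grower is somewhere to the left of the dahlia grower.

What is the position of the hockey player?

That leaves trumpet as the instrument for house 4.
House 4's flower must be iris (nothing else left).
The only flower still possible for house 1 is daisy.
Clue 4: the saxophone player is in house 2.
The sunflower grower is in house 2 (clue 6).
That leaves clarinet as the instrument for house 1.
House 3 instrument: only oboe fits.
House 3's flower must be dahlia (nothing else left).
Clue 1 places the basketball player in house 4.
Clue 2 places the rugby player in house 2.
The tennis player is in house 1 (clue 5).
The only sport still possible for house 3 is hockey.
So: house 1 = clarinet/tennis/daisy, house 2 = saxophone/rugby/sunflower, house 3 = oboe/hockey/dahlia, house 4 = trumpet/basketball/iris.

3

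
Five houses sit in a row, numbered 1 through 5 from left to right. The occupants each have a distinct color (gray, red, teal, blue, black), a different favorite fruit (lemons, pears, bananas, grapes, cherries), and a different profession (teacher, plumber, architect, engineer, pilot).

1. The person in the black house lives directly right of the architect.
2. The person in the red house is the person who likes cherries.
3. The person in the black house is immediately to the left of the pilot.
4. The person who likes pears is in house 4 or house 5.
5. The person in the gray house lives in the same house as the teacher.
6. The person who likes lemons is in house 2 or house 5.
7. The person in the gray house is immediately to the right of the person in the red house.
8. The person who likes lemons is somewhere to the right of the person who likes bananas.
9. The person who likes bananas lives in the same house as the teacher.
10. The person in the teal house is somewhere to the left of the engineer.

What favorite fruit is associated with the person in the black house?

pears

House 5 color: only blue fits.
From clue 8, the person who likes lemons must be in house 5.
House 4 favorite fruit: only pears fits.
The person in the gray house is narrowed to house 2 or 3; consider each.
Placing it in house 3 leads to a contradiction, so it's in house 2.
By clue 5, the teacher is in house 2.
By clue 7, the person in the red house is in house 1.
Clue 9 places the person who likes bananas in house 2.
The only favorite fruit still possible for house 1 is cherries.
That leaves grapes as the favorite fruit for house 3.
Clue 1: the person in the black house is in house 4.
The architect is in house 3 (clue 1).
By clue 3, the pilot is in house 5.
House 3's color must be teal (nothing else left).
House 1 profession: only plumber fits.
That leaves engineer as the profession for house 4.
So: house 1 = red/cherries/plumber, house 2 = gray/bananas/teacher, house 3 = teal/grapes/architect, house 4 = black/pears/engineer, house 5 = blue/lemons/pilot.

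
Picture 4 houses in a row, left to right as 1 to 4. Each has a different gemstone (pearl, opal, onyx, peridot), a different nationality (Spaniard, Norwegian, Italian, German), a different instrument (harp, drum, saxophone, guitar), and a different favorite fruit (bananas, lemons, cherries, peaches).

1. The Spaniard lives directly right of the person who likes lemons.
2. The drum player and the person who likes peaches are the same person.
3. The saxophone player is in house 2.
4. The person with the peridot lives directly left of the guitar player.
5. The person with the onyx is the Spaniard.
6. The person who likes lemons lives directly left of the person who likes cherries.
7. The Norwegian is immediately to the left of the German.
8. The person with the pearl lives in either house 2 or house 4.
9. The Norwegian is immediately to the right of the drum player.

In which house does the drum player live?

Clue 3: the saxophone player is in house 2.
That leaves Italian as the nationality for house 1.
By clue 2, the person who likes peaches is in house 1.
Clue 9: the Norwegian is in house 2.
The only gemstone still possible for house 1 is opal.
The only instrument still possible for house 1 is drum.
Clue 7 places the German in house 3.
That leaves Spaniard as the nationality for house 4.
The person who likes lemons is in house 3 (clue 1).
The person with the onyx is in house 4 (clue 5).
From clue 6, the person who likes cherries must be in house 4.
House 3 gemstone: only peridot fits.
That leaves bananas as the favorite fruit for house 2.
From clue 4, the guitar player must be in house 4.
House 2's gemstone must be pearl (nothing else left).
That leaves harp as the instrument for house 3.
So: house 1 = opal/Italian/drum/peaches, house 2 = pearl/Norwegian/saxophone/bananas, house 3 = peridot/German/harp/lemons, house 4 = onyx/Spaniard/guitar/cherries.

1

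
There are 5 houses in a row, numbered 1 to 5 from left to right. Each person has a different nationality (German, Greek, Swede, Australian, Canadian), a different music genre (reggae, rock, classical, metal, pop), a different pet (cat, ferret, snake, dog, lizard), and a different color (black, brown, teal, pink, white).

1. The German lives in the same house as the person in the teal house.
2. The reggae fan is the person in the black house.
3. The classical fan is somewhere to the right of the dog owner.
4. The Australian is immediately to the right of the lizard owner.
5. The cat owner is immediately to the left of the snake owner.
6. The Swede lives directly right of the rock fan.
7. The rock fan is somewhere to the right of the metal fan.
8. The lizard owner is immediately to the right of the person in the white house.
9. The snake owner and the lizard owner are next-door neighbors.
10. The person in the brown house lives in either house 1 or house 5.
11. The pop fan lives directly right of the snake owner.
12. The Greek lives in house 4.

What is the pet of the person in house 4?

lizard

By clue 12, the Greek is in house 4.
House 5 pet: only ferret fits.
The snake owner is in house 3 (clue 9).
From clue 11, the pop fan must be in house 4.
The cat owner is in house 2 (clue 5).
Clue 6 places the Swede in house 3.
The metal fan is in house 1 (clue 7).
So house 5 gets Australian for nationality.
That leaves rock as the music genre for house 2.
That leaves dog as the pet for house 1.
House 4's pet must be lizard (nothing else left).
That leaves pink as the color for house 4.
The person in the white house is in house 3 (clue 8).
The only color still possible for house 2 is teal.
Clue 1: the German is in house 2.
By clue 2, the reggae fan is in house 5.
House 1's nationality must be Canadian (nothing else left).
That leaves classical as the music genre for house 3.
So house 1 gets brown for color.
House 5's color must be black (nothing else left).
So: house 1 = Canadian/metal/dog/brown, house 2 = German/rock/cat/teal, house 3 = Swede/classical/snake/white, house 4 = Greek/pop/lizard/pink, house 5 = Australian/reggae/ferret/black.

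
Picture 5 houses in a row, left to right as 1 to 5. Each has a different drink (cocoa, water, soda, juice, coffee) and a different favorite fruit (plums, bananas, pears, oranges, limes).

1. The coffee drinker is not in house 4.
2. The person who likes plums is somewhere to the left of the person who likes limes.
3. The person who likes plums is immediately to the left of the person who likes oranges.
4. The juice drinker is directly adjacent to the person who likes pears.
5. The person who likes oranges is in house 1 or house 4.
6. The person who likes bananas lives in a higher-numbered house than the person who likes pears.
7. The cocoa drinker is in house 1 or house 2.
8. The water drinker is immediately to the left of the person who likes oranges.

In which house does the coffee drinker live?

5

From clue 5, the person who likes oranges must be in house 4.
Clue 8: the water drinker is in house 3.
Clue 3 places the person who likes plums in house 3.
House 1's favorite fruit must be pears (nothing else left).
By clue 2, the person who likes limes is in house 5.
The juice drinker is in house 2 (clue 4).
The only drink still possible for house 4 is soda.
House 5's drink must be coffee (nothing else left).
That leaves bananas as the favorite fruit for house 2.
That leaves cocoa as the drink for house 1.
So: house 1 = cocoa/pears, house 2 = juice/bananas, house 3 = water/plums, house 4 = soda/oranges, house 5 = coffee/limes.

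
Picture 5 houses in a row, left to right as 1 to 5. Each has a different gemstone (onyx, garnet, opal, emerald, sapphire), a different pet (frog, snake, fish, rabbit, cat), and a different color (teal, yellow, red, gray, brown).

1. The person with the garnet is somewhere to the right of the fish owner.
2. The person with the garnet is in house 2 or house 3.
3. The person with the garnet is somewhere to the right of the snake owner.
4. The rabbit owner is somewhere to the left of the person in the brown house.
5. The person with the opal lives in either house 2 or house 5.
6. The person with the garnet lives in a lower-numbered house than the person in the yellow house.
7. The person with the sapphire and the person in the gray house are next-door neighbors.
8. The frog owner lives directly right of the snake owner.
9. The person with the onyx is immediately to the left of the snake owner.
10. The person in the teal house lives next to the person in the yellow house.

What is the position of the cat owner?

5

By clue 9, the person with the onyx is in house 1.
The snake owner is in house 2 (clue 9).
The only pet still possible for house 5 is cat.
By clue 1, the fish owner is in house 1.
By clue 3, the person with the garnet is in house 3.
House 3 pet: only frog fits.
That leaves rabbit as the pet for house 4.
The person in the brown house is in house 5 (clue 4).
House 2 color: only red fits.
From clue 10, the person in the teal house must be in house 3.
The only color still possible for house 1 is gray.
The only color still possible for house 4 is yellow.
From clue 7, the person with the sapphire must be in house 2.
That leaves emerald as the gemstone for house 4.
That leaves opal as the gemstone for house 5.
So: house 1 = onyx/fish/gray, house 2 = sapphire/snake/red, house 3 = garnet/frog/teal, house 4 = emerald/rabbit/yellow, house 5 = opal/cat/brown.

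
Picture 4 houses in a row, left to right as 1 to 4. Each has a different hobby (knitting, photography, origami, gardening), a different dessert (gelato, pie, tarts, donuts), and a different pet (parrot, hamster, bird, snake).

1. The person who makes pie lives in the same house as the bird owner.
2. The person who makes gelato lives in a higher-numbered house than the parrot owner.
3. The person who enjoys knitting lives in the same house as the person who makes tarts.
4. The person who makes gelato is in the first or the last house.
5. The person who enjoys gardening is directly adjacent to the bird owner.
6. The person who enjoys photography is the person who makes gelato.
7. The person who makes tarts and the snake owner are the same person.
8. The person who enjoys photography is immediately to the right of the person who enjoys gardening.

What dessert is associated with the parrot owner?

donuts

Clue 4: the person who makes gelato is in house 4.
The person who enjoys photography is in house 4 (clue 6).
By clue 8, the person who enjoys gardening is in house 3.
Clue 5 places the bird owner in house 2.
House 1 pet: only snake fits.
House 4 pet: only hamster fits.
From clue 1, the person who makes pie must be in house 2.
Clue 7 places the person who makes tarts in house 1.
That leaves donuts as the dessert for house 3.
So house 3 gets parrot for pet.
Clue 3: the person who enjoys knitting is in house 1.
House 2 hobby: only origami fits.
So: house 1 = knitting/tarts/snake, house 2 = origami/pie/bird, house 3 = gardening/donuts/parrot, house 4 = photography/gelato/hamster.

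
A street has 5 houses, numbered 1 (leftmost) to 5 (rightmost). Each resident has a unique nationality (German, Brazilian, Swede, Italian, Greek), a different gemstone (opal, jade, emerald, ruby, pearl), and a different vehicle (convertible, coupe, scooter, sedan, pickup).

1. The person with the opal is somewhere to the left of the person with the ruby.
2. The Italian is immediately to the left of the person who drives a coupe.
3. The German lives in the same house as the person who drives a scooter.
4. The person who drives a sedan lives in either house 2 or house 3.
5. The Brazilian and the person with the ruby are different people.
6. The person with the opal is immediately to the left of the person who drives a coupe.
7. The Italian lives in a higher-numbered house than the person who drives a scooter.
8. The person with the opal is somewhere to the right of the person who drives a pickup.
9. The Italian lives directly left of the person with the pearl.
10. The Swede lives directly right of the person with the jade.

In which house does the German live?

1

The person who drives a sedan is narrowed to house 2 or 3; consider each.
Placing it in house 2 leads to a contradiction, so it's in house 3.
The German is narrowed to house 1 or 2; consider each.
Placing it in house 2 leads to a contradiction, so it's in house 1.
Clue 3: the person who drives a scooter is in house 1.
House 2 vehicle: only pickup fits.
The Italian is narrowed to house 3 or 4; consider each.
Placing it in house 4 leads to a contradiction, so it's in house 3.
Clue 2: the person who drives a coupe is in house 4.
Clue 6: the person with the opal is in house 3.
From clue 9, the person with the pearl must be in house 4.
The only vehicle still possible for house 5 is convertible.
Clue 10 places the Swede in house 2.
Clue 10 places the person with the jade in house 1.
So house 5 gets Greek for nationality.
So house 2 gets emerald for gemstone.
So house 5 gets ruby for gemstone.
The only nationality still possible for house 4 is Brazilian.
So: house 1 = German/jade/scooter, house 2 = Swede/emerald/pickup, house 3 = Italian/opal/sedan, house 4 = Brazilian/pearl/coupe, house 5 = Greek/ruby/convertible.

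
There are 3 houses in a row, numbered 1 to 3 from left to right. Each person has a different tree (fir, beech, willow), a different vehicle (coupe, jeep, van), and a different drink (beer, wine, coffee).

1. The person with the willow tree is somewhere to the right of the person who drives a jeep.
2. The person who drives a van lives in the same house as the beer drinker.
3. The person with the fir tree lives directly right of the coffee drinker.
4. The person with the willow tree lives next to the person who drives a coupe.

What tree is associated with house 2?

fir

That leaves beech as the tree for house 1.
The person with the fir tree is narrowed to house 2 or 3; consider each.
Placing it in house 3 leads to a contradiction, so it's in house 2.
Clue 3 places the coffee drinker in house 1.
House 3 tree: only willow fits.
By clue 4, the person who drives a coupe is in house 2.
The only vehicle still possible for house 1 is jeep.
So house 3 gets van for vehicle.
By clue 2, the beer drinker is in house 3.
So house 2 gets wine for drink.
So: house 1 = beech/jeep/coffee, house 2 = fir/coupe/wine, house 3 = willow/van/beer.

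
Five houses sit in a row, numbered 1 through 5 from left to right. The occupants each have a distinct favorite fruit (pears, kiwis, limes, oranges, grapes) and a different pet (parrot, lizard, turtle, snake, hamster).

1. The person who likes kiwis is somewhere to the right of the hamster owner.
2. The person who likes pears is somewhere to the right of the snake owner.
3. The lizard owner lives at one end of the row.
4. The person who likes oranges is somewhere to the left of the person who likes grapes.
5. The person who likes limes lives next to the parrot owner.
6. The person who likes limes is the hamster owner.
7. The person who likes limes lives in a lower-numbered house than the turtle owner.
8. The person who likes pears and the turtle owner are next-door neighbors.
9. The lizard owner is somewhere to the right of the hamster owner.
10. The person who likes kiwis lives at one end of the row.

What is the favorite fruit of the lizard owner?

kiwis

From clue 9, the lizard owner must be in house 5.
By clue 10, the person who likes kiwis is in house 5.
The person who likes grapes is narrowed to house 2 or 3 or 4; consider each.
Placing it in house 2 and house 3 leads to a contradiction, so it's in house 4.
The person who likes pears is narrowed to house 2 or 3; consider each.
Placing it in house 2 leads to a contradiction, so it's in house 3.
The only pet still possible for house 3 is parrot.
The only pet still possible for house 4 is turtle.
Clue 5 places the person who likes limes in house 2.
The hamster owner is in house 2 (clue 6).
House 1's favorite fruit must be oranges (nothing else left).
The only pet still possible for house 1 is snake.
So: house 1 = oranges/snake, house 2 = limes/hamster, house 3 = pears/parrot, house 4 = grapes/turtle, house 5 = kiwis/lizard.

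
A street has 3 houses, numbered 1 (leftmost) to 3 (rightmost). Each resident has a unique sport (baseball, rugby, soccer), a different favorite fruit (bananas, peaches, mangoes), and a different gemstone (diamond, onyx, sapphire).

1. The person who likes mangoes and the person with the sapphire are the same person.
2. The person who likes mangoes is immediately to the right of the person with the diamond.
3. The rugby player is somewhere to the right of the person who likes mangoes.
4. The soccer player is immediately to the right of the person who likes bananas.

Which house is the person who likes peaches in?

3

Clue 3: the rugby player is in house 3.
From clue 3, the person who likes mangoes must be in house 2.
House 1's sport must be baseball (nothing else left).
House 2 sport: only soccer fits.
House 3 favorite fruit: only peaches fits.
Clue 1 places the person with the sapphire in house 2.
By clue 2, the person with the diamond is in house 1.
House 1's favorite fruit must be bananas (nothing else left).
So house 3 gets onyx for gemstone.
So: house 1 = baseball/bananas/diamond, house 2 = soccer/mangoes/sapphire, house 3 = rugby/peaches/onyx.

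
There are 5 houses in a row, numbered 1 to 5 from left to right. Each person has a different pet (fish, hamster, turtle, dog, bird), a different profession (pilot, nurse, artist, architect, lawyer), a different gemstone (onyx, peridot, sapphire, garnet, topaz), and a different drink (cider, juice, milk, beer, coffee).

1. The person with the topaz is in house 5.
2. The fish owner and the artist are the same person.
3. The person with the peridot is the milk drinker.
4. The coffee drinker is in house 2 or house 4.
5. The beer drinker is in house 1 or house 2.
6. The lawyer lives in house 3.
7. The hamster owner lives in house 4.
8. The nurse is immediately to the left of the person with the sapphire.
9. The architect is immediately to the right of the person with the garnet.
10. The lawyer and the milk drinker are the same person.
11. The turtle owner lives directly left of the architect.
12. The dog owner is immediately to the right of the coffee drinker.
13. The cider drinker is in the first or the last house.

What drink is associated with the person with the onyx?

juice

By clue 1, the person with the topaz is in house 5.
By clue 6, the lawyer is in house 3.
The hamster owner is in house 4 (clue 7).
From clue 10, the milk drinker must be in house 3.
The person with the peridot is in house 3 (clue 3).
House 2 gemstone: only sapphire fits.
From clue 8, the nurse must be in house 1.
From clue 9, the architect must be in house 2.
Clue 9 places the person with the garnet in house 1.
From clue 11, the turtle owner must be in house 1.
That leaves pilot as the profession for house 4.
House 5 profession: only artist fits.
So house 4 gets onyx for gemstone.
Clue 2 places the fish owner in house 5.
That leaves bird as the pet for house 2.
That leaves dog as the pet for house 3.
By clue 12, the coffee drinker is in house 2.
House 4's drink must be juice (nothing else left).
That leaves cider as the drink for house 5.
House 1 drink: only beer fits.
So: house 1 = turtle/nurse/garnet/beer, house 2 = bird/architect/sapphire/coffee, house 3 = dog/lawyer/peridot/milk, house 4 = hamster/pilot/onyx/juice, house 5 = fish/artist/topaz/cider.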